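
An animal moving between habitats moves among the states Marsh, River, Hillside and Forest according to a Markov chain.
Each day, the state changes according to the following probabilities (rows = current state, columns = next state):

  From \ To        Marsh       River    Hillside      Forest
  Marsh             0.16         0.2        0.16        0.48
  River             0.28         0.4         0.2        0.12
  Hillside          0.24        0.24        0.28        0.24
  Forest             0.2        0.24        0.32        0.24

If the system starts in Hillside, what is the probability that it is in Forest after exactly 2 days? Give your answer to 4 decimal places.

0.2688

Propagate the distribution vector 2 days from Hillside.
After 0 days: (0.0000, 0.0000, 1.0000, 0.0000)
After 1 day: (0.2400, 0.2400, 0.2800, 0.2400)
After 2 days: (0.2208, 0.2688, 0.2416, 0.2688)
P(in Forest after 2 days) = 0.2688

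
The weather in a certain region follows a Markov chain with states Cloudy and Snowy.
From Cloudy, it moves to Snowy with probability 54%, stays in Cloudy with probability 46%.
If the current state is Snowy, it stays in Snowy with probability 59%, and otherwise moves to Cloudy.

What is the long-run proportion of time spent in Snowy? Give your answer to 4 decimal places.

0.5684

Let the stationary distribution be π with π = πP and π_1 + π_2 = 1.
π_1 = 0.46·π_1 + 0.41·π_2
Solving with the normalization constraint gives π = (0.4316, 0.5684).
So the stationary probability of Snowy is 0.5684.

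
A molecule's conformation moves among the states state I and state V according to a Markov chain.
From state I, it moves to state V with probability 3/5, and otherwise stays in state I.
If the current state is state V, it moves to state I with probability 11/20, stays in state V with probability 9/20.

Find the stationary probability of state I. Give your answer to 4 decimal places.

Let the stationary distribution be π with π = πP and π_1 + π_2 = 1.
π_1 = 0.4·π_1 + 0.55·π_2
Solving with the normalization constraint gives π = (0.4783, 0.5217).
So the stationary probability of state I is 0.4783.

0.4783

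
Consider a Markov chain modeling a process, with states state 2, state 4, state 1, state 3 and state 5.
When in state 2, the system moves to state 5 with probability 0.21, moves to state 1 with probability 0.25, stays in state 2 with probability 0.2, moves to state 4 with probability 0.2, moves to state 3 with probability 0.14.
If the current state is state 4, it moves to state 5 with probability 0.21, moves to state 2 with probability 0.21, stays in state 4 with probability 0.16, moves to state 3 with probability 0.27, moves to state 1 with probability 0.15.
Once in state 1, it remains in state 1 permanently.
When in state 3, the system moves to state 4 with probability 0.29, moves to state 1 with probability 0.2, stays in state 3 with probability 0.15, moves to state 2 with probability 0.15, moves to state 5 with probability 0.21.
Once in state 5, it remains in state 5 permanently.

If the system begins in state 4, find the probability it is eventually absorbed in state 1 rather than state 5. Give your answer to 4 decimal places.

0.4621

Let h(s) be the probability of absorption at state 1 starting from transient state s. Then h(state 1) = 1 and h(state 5) = 0. By first-step analysis:
h(state 2) = 0.2·h(state 2) + 0.2·h(state 4) + 0.25·1 + 0.14·h(state 3) + 0.21·0
h(state 4) = 0.21·h(state 2) + 0.16·h(state 4) + 0.15·1 + 0.27·h(state 3) + 0.21·0
h(state 3) = 0.15·h(state 2) + 0.29·h(state 4) + 0.2·1 + 0.15·h(state 3) + 0.21·0
Solving: h(state 2) = 0.5126, h(state 4) = 0.4621, h(state 3) = 0.4834.
Starting from state 4, the probability is 0.4621.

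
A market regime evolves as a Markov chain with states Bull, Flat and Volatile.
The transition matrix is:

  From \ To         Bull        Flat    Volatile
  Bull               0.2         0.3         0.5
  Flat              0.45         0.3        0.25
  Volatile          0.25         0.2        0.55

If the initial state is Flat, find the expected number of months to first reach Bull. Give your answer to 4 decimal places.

2.6415

Let t(s) be the expected number of months to first reach Bull from state s, with t(Bull) = 0. Conditioning on the first month:
t(Flat) = 1 + 0.3·t(Flat) + 0.25·t(Volatile)
t(Volatile) = 1 + 0.2·t(Flat) + 0.55·t(Volatile)
Solving: t(Flat) = 2.6415, t(Volatile) = 3.3962.
Expected months from Flat to Bull: 2.6415.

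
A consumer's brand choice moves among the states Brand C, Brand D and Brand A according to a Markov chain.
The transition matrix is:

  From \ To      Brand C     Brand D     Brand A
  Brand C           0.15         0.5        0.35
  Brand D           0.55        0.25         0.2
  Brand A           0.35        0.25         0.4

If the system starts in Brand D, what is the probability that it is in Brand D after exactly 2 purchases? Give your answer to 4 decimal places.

Sum over the intermediate state after 1 purchase:
P = P(Brand D→Brand C)·P(Brand C→Brand D) + P(Brand D→Brand D)·P(Brand D→Brand D) + P(Brand D→Brand A)·P(Brand A→Brand D)
  = 0.55×0.5 + 0.25×0.25 + 0.2×0.25
  = 0.2750 + 0.0625 + 0.0500 = 0.3875

0.3875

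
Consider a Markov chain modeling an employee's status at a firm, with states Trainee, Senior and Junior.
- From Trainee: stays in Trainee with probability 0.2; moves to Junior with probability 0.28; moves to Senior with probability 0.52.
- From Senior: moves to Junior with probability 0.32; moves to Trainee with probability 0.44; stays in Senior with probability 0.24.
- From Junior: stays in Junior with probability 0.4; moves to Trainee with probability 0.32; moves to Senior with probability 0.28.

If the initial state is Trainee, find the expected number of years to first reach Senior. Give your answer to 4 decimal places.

Let t(s) be the expected number of years to first reach Senior from state s, with t(Senior) = 0. Conditioning on the first year:
t(Trainee) = 1 + 0.2·t(Trainee) + 0.28·t(Junior)
t(Junior) = 1 + 0.32·t(Trainee) + 0.4·t(Junior)
Solving: t(Trainee) = 2.2541, t(Junior) = 2.8689.
Expected years from Trainee to Senior: 2.2541.

2.2541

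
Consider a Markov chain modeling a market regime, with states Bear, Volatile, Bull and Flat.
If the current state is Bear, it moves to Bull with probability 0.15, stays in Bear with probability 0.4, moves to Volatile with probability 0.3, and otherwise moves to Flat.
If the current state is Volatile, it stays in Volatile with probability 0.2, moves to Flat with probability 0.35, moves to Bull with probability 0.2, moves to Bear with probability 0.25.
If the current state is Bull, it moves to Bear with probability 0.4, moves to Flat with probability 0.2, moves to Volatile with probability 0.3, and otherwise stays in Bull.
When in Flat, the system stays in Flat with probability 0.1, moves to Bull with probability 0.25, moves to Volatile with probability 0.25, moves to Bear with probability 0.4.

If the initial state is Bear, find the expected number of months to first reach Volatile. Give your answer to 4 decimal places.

Let t(s) be the expected number of months to first reach Volatile from state s, with t(Volatile) = 0. Conditioning on the first month:
t(Bear) = 1 + 0.4·t(Bear) + 0.15·t(Bull) + 0.15·t(Flat)
t(Bull) = 1 + 0.4·t(Bear) + 0.1·t(Bull) + 0.2·t(Flat)
t(Flat) = 1 + 0.4·t(Bear) + 0.25·t(Bull) + 0.1·t(Flat)
Solving: t(Bear) = 3.4190, t(Bull) = 3.4268, t(Flat) = 3.5826.
Expected months from Bear to Volatile: 3.4190.

3.4190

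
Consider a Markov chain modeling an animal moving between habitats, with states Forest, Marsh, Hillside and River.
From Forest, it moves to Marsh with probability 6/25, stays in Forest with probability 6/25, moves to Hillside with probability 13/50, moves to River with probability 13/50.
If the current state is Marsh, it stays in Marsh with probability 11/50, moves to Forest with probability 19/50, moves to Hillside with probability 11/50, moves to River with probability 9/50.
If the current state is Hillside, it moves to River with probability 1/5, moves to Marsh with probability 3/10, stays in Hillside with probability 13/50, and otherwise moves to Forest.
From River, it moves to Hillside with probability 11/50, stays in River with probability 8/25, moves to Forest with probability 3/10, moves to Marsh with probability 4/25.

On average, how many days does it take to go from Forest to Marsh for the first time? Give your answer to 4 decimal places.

4.2713

Let t(s) be the expected number of days to first reach Marsh from state s, with t(Marsh) = 0. Conditioning on the first day:
t(Forest) = 1 + 0.24·t(Forest) + 0.26·t(Hillside) + 0.26·t(River)
t(Hillside) = 1 + 0.24·t(Forest) + 0.26·t(Hillside) + 0.2·t(River)
t(River) = 1 + 0.3·t(Forest) + 0.22·t(Hillside) + 0.32·t(River)
Solving: t(Forest) = 4.2713, t(Hillside) = 3.9925, t(River) = 4.6467.
Expected days from Forest to Marsh: 4.2713.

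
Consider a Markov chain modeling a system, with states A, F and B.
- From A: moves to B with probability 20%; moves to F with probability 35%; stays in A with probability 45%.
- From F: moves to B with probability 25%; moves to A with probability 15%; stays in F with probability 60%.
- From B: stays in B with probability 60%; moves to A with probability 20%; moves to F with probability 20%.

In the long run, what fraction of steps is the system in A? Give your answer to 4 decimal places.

Let the stationary distribution be π with π = πP and π_1 + π_2 + π_3 = 1.
π_1 = 0.45·π_1 + 0.15·π_2 + 0.2·π_3
π_2 = 0.35·π_1 + 0.6·π_2 + 0.2·π_3
Solving with the normalization constraint gives π = (0.2404, 0.3934, 0.3661).
So the stationary probability of A is 0.2404.

0.2404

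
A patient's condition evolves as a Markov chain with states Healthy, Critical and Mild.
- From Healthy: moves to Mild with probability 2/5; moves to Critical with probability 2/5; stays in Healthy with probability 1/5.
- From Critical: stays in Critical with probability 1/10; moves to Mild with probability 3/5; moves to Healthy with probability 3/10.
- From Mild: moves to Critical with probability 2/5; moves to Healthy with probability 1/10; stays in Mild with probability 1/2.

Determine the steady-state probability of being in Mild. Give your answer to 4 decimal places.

Let the stationary distribution be π with π = πP and π_1 + π_2 + π_3 = 1.
π_1 = 0.2·π_1 + 0.3·π_2 + 0.1·π_3
π_2 = 0.4·π_1 + 0.1·π_2 + 0.4·π_3
Solving with the normalization constraint gives π = (0.1795, 0.3077, 0.5128).
So the stationary probability of Mild is 0.5128.

0.5128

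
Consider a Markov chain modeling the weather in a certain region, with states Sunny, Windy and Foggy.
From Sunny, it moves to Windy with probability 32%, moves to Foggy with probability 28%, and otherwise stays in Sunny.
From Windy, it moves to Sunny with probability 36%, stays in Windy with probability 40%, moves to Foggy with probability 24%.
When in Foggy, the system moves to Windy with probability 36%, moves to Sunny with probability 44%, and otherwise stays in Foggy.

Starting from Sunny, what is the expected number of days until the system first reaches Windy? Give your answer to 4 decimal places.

3.0269

Let t(s) be the expected number of days to first reach Windy from state s, with t(Windy) = 0. Conditioning on the first day:
t(Sunny) = 1 + 0.4·t(Sunny) + 0.28·t(Foggy)
t(Foggy) = 1 + 0.44·t(Sunny) + 0.2·t(Foggy)
Solving: t(Sunny) = 3.0269, t(Foggy) = 2.9148.
Expected days from Sunny to Windy: 3.0269.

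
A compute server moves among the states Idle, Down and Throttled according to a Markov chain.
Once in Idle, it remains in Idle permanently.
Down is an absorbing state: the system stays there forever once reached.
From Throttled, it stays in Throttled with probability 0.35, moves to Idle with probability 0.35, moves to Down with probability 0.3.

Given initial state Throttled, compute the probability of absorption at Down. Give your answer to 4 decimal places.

0.4615

Let h(s) be the probability of absorption at Down starting from transient state s. Then h(Down) = 1 and h(Idle) = 0. By first-step analysis:
h(Throttled) = 0.35·0 + 0.3·1 + 0.35·h(Throttled)
Solving: h(Throttled) = 0.4615.
Starting from Throttled, the probability is 0.4615.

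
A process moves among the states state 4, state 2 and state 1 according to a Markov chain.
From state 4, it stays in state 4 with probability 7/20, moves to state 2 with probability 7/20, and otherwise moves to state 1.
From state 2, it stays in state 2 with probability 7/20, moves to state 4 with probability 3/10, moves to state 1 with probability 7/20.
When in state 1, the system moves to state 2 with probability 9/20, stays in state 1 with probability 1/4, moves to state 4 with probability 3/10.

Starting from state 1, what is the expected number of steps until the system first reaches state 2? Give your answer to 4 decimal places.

2.3899

Let t(s) be the expected number of steps to first reach state 2 from state s, with t(state 2) = 0. Conditioning on the first step:
t(state 4) = 1 + 0.35·t(state 4) + 0.3·t(state 1)
t(state 1) = 1 + 0.3·t(state 4) + 0.25·t(state 1)
Solving: t(state 4) = 2.6415, t(state 1) = 2.3899.
Expected steps from state 1 to state 2: 2.3899.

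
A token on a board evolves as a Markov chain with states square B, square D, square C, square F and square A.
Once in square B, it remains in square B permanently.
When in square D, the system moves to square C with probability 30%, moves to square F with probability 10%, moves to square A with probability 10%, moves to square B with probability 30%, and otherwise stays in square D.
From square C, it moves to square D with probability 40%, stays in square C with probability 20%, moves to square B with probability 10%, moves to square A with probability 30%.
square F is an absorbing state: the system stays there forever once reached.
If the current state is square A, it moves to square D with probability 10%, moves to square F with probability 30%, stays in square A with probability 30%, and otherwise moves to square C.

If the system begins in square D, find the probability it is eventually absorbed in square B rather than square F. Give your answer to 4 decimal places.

Let h(s) be the probability of absorption at square B starting from transient state s. Then h(square B) = 1 and h(square F) = 0. By first-step analysis:
h(square D) = 0.3·1 + 0.2·h(square D) + 0.3·h(square C) + 0.1·0 + 0.1·h(square A)
h(square C) = 0.1·1 + 0.4·h(square D) + 0.2·h(square C) + 0.3·h(square A)
h(square A) = 0.1·h(square D) + 0.3·h(square C) + 0.3·0 + 0.3·h(square A)
Solving: h(square D) = 0.6274, h(square C) = 0.5627, h(square A) = 0.3308.
Starting from square D, the probability is 0.6274.

0.6274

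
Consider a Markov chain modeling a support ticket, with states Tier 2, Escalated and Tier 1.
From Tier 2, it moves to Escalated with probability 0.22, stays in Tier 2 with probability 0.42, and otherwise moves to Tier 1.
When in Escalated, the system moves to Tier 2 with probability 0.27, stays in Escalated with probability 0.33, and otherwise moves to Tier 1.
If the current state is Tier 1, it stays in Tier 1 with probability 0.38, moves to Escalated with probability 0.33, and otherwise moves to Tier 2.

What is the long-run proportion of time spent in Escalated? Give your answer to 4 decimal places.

Let the stationary distribution be π with π = πP and π_1 + π_2 + π_3 = 1.
π_1 = 0.42·π_1 + 0.27·π_2 + 0.29·π_3
π_2 = 0.22·π_1 + 0.33·π_2 + 0.33·π_3
Solving with the normalization constraint gives π = (0.3266, 0.2941, 0.3794).
So the stationary probability of Escalated is 0.2941.

0.2941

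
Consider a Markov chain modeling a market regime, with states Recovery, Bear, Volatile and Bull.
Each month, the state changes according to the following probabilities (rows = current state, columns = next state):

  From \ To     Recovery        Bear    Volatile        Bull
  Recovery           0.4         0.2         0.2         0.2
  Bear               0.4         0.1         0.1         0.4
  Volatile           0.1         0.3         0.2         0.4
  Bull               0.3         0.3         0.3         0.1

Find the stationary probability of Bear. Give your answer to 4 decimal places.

0.2239

Let the stationary distribution be π with π = πP and π_1 + π_2 + π_3 + π_4 = 1.
π_1 = 0.4·π_1 + 0.4·π_2 + 0.1·π_3 + 0.3·π_4
π_2 = 0.2·π_1 + 0.1·π_2 + 0.3·π_3 + 0.3·π_4
π_3 = 0.2·π_1 + 0.1·π_2 + 0.2·π_3 + 0.3·π_4
Solving with the normalization constraint gives π = (0.3130, 0.2239, 0.2036, 0.2595).
So the stationary probability of Bear is 0.2239.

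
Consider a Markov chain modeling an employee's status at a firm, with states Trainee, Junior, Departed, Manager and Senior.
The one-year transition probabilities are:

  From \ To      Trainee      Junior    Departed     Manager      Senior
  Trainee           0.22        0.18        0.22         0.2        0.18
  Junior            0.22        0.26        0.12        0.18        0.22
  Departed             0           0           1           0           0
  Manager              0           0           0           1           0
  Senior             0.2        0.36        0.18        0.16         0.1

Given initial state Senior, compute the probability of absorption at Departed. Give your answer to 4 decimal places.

0.4950

Let h(s) be the probability of absorption at Departed starting from transient state s. Then h(Departed) = 1 and h(Manager) = 0. By first-step analysis:
h(Trainee) = 0.22·h(Trainee) + 0.18·h(Junior) + 0.22·1 + 0.2·0 + 0.18·h(Senior)
h(Junior) = 0.22·h(Trainee) + 0.26·h(Junior) + 0.12·1 + 0.18·0 + 0.22·h(Senior)
h(Senior) = 0.2·h(Trainee) + 0.36·h(Junior) + 0.18·1 + 0.16·0 + 0.1·h(Senior)
Solving: h(Trainee) = 0.5021, h(Junior) = 0.4586, h(Senior) = 0.4950.
Starting from Senior, the probability is 0.4950.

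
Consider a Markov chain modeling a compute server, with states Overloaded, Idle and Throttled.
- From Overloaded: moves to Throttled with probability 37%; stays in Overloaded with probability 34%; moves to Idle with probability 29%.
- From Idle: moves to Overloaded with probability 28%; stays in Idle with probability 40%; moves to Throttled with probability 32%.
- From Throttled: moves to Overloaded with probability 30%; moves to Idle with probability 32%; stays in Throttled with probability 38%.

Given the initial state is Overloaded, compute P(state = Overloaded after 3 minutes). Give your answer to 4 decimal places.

0.3057

Propagate the distribution vector 3 minutes from Overloaded.
After 0 minutes: (1.0000, 0.0000, 0.0000)
After 1 minute: (0.3400, 0.2900, 0.3700)
After 2 minutes: (0.3078, 0.3330, 0.3592)
After 3 minutes: (0.3057, 0.3374, 0.3569)
P(in Overloaded after 3 minutes) = 0.3057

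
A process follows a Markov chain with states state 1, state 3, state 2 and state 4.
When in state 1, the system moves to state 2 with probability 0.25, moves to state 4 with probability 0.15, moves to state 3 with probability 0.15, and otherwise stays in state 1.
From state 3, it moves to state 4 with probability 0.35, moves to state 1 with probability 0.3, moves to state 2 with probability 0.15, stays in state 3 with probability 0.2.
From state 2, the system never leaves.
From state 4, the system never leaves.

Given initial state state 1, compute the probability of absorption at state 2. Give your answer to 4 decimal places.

Let h(s) be the probability of absorption at state 2 starting from transient state s. Then h(state 2) = 1 and h(state 4) = 0. By first-step analysis:
h(state 1) = 0.45·h(state 1) + 0.15·h(state 3) + 0.25·1 + 0.15·0
h(state 3) = 0.3·h(state 1) + 0.2·h(state 3) + 0.15·1 + 0.35·0
Solving: h(state 1) = 0.5633, h(state 3) = 0.3987.
Starting from state 1, the probability is 0.5633.

0.5633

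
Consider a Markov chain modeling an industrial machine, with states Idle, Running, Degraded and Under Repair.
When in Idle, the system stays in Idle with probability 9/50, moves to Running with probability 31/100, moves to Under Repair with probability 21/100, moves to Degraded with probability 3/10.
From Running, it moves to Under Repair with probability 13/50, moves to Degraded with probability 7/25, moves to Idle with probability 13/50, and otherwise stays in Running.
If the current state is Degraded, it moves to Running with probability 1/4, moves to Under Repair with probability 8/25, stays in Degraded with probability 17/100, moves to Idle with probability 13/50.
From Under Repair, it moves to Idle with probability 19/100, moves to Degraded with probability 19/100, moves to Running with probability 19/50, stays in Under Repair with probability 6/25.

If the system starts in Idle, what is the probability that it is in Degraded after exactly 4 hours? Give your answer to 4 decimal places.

0.2354

Propagate the distribution vector 4 hours from Idle.
After 0 hours: (1.0000, 0.0000, 0.0000, 0.0000)
After 1 hour: (0.1800, 0.3100, 0.3000, 0.2100)
After 2 hours: (0.2309, 0.2726, 0.2317, 0.2648)
After 3 hours: (0.2230, 0.2846, 0.2353, 0.2571)
After 4 hours: (0.2242, 0.2826, 0.2354, 0.2578)
P(in Degraded after 4 hours) = 0.2354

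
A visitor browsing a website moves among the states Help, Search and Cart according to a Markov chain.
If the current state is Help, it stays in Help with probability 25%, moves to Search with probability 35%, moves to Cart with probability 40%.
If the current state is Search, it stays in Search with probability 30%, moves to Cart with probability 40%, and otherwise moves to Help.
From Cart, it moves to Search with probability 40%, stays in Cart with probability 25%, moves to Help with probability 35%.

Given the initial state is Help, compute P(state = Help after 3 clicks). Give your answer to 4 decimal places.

Propagate the distribution vector 3 clicks from Help.
After 0 clicks: (1.0000, 0.0000, 0.0000)
After 1 click: (0.2500, 0.3500, 0.4000)
After 2 clicks: (0.3075, 0.3525, 0.3400)
After 3 clicks: (0.3016, 0.3494, 0.3490)
P(in Help after 3 clicks) = 0.3016

0.3016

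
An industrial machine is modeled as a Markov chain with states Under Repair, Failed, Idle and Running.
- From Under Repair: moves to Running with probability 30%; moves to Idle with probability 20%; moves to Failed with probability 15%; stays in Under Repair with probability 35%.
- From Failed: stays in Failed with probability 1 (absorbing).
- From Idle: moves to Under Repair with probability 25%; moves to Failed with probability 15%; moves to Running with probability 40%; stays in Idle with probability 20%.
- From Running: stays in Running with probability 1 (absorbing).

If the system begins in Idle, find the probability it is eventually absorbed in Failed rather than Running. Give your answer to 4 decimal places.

Let h(s) be the probability of absorption at Failed starting from transient state s. Then h(Failed) = 1 and h(Running) = 0. By first-step analysis:
h(Under Repair) = 0.35·h(Under Repair) + 0.15·1 + 0.2·h(Idle) + 0.3·0
h(Idle) = 0.25·h(Under Repair) + 0.15·1 + 0.2·h(Idle) + 0.4·0
Solving: h(Under Repair) = 0.3191, h(Idle) = 0.2872.
Starting from Idle, the probability is 0.2872.

0.2872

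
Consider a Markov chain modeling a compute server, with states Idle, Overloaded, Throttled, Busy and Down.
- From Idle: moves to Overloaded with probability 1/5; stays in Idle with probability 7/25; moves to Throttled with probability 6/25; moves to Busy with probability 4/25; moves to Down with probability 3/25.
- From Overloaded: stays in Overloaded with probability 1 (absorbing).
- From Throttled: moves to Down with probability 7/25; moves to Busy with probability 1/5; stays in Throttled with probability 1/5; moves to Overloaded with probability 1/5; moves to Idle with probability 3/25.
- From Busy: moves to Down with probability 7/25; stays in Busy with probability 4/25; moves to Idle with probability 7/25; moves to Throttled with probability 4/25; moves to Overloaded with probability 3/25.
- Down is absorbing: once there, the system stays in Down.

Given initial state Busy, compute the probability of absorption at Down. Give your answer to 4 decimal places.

0.6076

Let h(s) be the probability of absorption at Down starting from transient state s. Then h(Down) = 1 and h(Overloaded) = 0. By first-step analysis:
h(Idle) = 0.28·h(Idle) + 0.2·0 + 0.24·h(Throttled) + 0.16·h(Busy) + 0.12·1
h(Throttled) = 0.12·h(Idle) + 0.2·0 + 0.2·h(Throttled) + 0.2·h(Busy) + 0.28·1
h(Busy) = 0.28·h(Idle) + 0.12·0 + 0.16·h(Throttled) + 0.16·h(Busy) + 0.28·1
Solving: h(Idle) = 0.4937, h(Throttled) = 0.5759, h(Busy) = 0.6076.
Starting from Busy, the probability is 0.6076.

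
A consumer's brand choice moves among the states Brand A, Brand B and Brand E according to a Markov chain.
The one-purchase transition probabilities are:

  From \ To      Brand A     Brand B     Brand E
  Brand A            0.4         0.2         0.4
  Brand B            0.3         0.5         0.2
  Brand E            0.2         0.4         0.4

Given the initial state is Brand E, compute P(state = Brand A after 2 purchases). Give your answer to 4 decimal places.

Sum over the intermediate state after 1 purchase:
P = P(Brand E→Brand A)·P(Brand A→Brand A) + P(Brand E→Brand B)·P(Brand B→Brand A) + P(Brand E→Brand E)·P(Brand E→Brand A)
  = 0.2×0.4 + 0.4×0.3 + 0.4×0.2
  = 0.0800 + 0.1200 + 0.0800 = 0.2800

0.2800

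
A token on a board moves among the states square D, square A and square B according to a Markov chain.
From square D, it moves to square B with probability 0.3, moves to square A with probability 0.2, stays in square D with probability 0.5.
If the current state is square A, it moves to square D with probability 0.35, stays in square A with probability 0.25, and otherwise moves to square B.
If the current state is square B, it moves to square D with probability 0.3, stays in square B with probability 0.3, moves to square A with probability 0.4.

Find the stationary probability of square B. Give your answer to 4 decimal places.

0.3280

Let the stationary distribution be π with π = πP and π_1 + π_2 + π_3 = 1.
π_1 = 0.5·π_1 + 0.35·π_2 + 0.3·π_3
π_2 = 0.2·π_1 + 0.25·π_2 + 0.4·π_3
Solving with the normalization constraint gives π = (0.3925, 0.2796, 0.3280).
So the stationary probability of square B is 0.3280.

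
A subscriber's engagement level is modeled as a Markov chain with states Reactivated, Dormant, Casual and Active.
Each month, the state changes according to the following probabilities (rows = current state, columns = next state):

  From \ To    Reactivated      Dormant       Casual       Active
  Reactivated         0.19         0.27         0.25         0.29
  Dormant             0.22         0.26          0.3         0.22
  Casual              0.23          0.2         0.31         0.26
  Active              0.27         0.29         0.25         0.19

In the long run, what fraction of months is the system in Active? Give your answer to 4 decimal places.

Let the stationary distribution be π with π = πP and π_1 + π_2 + π_3 + π_4 = 1.
π_1 = 0.19·π_1 + 0.22·π_2 + 0.23·π_3 + 0.27·π_4
π_2 = 0.27·π_1 + 0.26·π_2 + 0.2·π_3 + 0.29·π_4
π_3 = 0.25·π_1 + 0.3·π_2 + 0.31·π_3 + 0.25·π_4
Solving with the normalization constraint gives π = (0.2280, 0.2527, 0.2794, 0.2399).
So the stationary probability of Active is 0.2399.

0.2399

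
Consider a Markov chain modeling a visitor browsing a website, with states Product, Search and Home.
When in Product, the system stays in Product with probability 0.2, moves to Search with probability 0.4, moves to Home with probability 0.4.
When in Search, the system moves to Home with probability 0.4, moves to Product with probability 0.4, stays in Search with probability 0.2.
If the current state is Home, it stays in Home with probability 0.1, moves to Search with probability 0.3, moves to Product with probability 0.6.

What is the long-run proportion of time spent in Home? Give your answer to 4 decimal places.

0.3077

Let the stationary distribution be π with π = πP and π_1 + π_2 + π_3 = 1.
π_1 = 0.2·π_1 + 0.4·π_2 + 0.6·π_3
π_2 = 0.4·π_1 + 0.2·π_2 + 0.3·π_3
Solving with the normalization constraint gives π = (0.3846, 0.3077, 0.3077).
So the stationary probability of Home is 0.3077.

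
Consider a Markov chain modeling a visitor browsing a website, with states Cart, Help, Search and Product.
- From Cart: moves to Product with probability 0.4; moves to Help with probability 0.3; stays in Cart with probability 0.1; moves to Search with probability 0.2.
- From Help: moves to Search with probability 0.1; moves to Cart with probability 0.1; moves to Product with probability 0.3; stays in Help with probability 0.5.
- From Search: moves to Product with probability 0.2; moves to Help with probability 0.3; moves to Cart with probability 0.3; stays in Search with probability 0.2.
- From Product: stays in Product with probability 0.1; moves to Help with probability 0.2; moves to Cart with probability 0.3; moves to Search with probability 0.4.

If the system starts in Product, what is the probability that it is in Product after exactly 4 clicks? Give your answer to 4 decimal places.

Propagate the distribution vector 4 clicks from Product.
After 0 clicks: (0.0000, 0.0000, 0.0000, 1.0000)
After 1 click: (0.3000, 0.2000, 0.4000, 0.1000)
After 2 clicks: (0.2000, 0.3300, 0.2000, 0.2700)
After 3 clicks: (0.1940, 0.3390, 0.2210, 0.2460)
After 4 clicks: (0.1934, 0.3432, 0.2153, 0.2481)
P(in Product after 4 clicks) = 0.2481

0.2481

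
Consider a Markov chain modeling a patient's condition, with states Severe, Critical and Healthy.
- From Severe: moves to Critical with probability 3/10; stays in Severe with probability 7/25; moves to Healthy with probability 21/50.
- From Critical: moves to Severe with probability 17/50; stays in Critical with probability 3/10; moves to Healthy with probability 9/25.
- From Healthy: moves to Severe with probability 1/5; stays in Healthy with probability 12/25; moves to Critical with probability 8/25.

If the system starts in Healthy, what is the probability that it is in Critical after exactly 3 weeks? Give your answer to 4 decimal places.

Propagate the distribution vector 3 weeks from Healthy.
After 0 weeks: (0.0000, 0.0000, 1.0000)
After 1 week: (0.2000, 0.3200, 0.4800)
After 2 weeks: (0.2608, 0.3096, 0.4296)
After 3 weeks: (0.2642, 0.3086, 0.4272)
P(in Critical after 3 weeks) = 0.3086

0.3086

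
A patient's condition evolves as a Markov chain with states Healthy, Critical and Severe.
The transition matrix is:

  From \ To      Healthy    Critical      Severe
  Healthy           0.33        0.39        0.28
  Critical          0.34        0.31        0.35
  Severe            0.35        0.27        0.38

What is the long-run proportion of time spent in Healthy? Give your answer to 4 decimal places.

Let the stationary distribution be π with π = πP and π_1 + π_2 + π_3 = 1.
π_1 = 0.33·π_1 + 0.34·π_2 + 0.35·π_3
π_2 = 0.39·π_1 + 0.31·π_2 + 0.27·π_3
Solving with the normalization constraint gives π = (0.3400, 0.3237, 0.3363).
So the stationary probability of Healthy is 0.3400.

0.3400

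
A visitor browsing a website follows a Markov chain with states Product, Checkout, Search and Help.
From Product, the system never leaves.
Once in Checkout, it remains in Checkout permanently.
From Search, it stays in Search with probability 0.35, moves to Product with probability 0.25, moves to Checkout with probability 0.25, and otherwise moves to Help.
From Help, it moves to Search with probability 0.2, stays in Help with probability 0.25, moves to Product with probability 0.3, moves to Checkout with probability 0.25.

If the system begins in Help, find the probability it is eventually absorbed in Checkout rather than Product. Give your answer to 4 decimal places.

0.4645

Let h(s) be the probability of absorption at Checkout starting from transient state s. Then h(Checkout) = 1 and h(Product) = 0. By first-step analysis:
h(Search) = 0.25·0 + 0.25·1 + 0.35·h(Search) + 0.15·h(Help)
h(Help) = 0.3·0 + 0.25·1 + 0.2·h(Search) + 0.25·h(Help)
Solving: h(Search) = 0.4918, h(Help) = 0.4645.
Starting from Help, the probability is 0.4645.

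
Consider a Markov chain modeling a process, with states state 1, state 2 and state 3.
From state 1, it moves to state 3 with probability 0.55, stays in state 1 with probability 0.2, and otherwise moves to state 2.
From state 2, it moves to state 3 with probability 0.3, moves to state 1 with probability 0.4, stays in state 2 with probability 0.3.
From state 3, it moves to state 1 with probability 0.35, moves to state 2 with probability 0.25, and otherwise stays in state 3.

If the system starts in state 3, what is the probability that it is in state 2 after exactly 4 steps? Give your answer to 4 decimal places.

Propagate the distribution vector 4 steps from state 3.
After 0 steps: (0.0000, 0.0000, 1.0000)
After 1 step: (0.3500, 0.2500, 0.4000)
After 2 steps: (0.3100, 0.2625, 0.4275)
After 3 steps: (0.3166, 0.2631, 0.4203)
After 4 steps: (0.3157, 0.2632, 0.4212)
P(in state 2 after 4 steps) = 0.2632

0.2632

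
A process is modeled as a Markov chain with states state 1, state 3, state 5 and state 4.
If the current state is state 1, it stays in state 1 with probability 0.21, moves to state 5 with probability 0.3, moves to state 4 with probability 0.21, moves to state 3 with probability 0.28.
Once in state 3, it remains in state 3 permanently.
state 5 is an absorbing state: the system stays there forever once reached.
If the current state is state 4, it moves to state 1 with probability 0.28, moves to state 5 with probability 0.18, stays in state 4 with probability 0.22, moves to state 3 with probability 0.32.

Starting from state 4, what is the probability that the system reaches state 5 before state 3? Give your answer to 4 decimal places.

0.4058

Let h(s) be the probability of absorption at state 5 starting from transient state s. Then h(state 5) = 1 and h(state 3) = 0. By first-step analysis:
h(state 1) = 0.21·h(state 1) + 0.28·0 + 0.3·1 + 0.21·h(state 4)
h(state 4) = 0.28·h(state 1) + 0.32·0 + 0.18·1 + 0.22·h(state 4)
Solving: h(state 1) = 0.4876, h(state 4) = 0.4058.
Starting from state 4, the probability is 0.4058.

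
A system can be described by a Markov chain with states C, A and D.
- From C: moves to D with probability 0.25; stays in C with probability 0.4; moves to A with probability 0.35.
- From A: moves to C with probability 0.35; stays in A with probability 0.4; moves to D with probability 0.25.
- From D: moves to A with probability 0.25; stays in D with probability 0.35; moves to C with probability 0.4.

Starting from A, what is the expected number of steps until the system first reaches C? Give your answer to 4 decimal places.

Let t(s) be the expected number of steps to first reach C from state s, with t(C) = 0. Conditioning on the first step:
t(A) = 1 + 0.4·t(A) + 0.25·t(D)
t(D) = 1 + 0.25·t(A) + 0.35·t(D)
Solving: t(A) = 2.7481, t(D) = 2.5954.
Expected steps from A to C: 2.7481.

2.7481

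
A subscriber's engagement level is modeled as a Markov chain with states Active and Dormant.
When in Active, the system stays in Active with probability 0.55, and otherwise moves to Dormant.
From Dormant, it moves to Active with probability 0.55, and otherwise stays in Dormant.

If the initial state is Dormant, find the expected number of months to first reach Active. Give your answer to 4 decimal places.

Let t(s) be the expected number of months to first reach Active from state s, with t(Active) = 0. Conditioning on the first month:
t(Dormant) = 1 + 0.45·t(Dormant)
Solving: t(Dormant) = 1.8182.
Expected months from Dormant to Active: 1.8182.

1.8182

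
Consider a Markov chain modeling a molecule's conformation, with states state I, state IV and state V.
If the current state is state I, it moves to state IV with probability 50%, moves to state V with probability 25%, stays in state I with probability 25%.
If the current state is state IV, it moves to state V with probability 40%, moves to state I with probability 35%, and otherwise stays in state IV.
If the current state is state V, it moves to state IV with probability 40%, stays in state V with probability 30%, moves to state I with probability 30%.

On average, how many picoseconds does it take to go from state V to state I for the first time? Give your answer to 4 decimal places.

3.1507

Let t(s) be the expected number of picoseconds to first reach state I from state s, with t(state I) = 0. Conditioning on the first picosecond:
t(state IV) = 1 + 0.25·t(state IV) + 0.4·t(state V)
t(state V) = 1 + 0.4·t(state IV) + 0.3·t(state V)
Solving: t(state IV) = 3.0137, t(state V) = 3.1507.
Expected picoseconds from state V to state I: 3.1507.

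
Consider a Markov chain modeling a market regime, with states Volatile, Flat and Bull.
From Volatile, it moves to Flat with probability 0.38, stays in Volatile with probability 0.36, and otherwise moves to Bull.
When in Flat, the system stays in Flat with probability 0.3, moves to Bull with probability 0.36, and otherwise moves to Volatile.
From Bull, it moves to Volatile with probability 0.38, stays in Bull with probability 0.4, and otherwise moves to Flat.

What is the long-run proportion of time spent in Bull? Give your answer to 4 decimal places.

0.3374

Let the stationary distribution be π with π = πP and π_1 + π_2 + π_3 = 1.
π_1 = 0.36·π_1 + 0.34·π_2 + 0.38·π_3
π_2 = 0.38·π_1 + 0.3·π_2 + 0.22·π_3
Solving with the normalization constraint gives π = (0.3607, 0.3019, 0.3374).
So the stationary probability of Bull is 0.3374.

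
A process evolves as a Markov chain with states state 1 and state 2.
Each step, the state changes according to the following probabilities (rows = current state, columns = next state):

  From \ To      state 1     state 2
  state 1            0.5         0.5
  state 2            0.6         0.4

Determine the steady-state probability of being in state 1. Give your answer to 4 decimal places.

Let the stationary distribution be π with π = πP and π_1 + π_2 = 1.
π_1 = 0.5·π_1 + 0.6·π_2
Solving with the normalization constraint gives π = (0.5455, 0.4545).
So the stationary probability of state 1 is 0.5455.

0.5455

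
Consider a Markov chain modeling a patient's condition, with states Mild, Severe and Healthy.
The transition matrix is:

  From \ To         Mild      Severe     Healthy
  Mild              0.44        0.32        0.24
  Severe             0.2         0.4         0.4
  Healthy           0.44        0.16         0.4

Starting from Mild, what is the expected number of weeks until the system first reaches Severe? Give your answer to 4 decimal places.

Let t(s) be the expected number of weeks to first reach Severe from state s, with t(Severe) = 0. Conditioning on the first week:
t(Mild) = 1 + 0.44·t(Mild) + 0.24·t(Healthy)
t(Healthy) = 1 + 0.44·t(Mild) + 0.4·t(Healthy)
Solving: t(Mild) = 3.6458, t(Healthy) = 4.3403.
Expected weeks from Mild to Severe: 3.6458.

3.6458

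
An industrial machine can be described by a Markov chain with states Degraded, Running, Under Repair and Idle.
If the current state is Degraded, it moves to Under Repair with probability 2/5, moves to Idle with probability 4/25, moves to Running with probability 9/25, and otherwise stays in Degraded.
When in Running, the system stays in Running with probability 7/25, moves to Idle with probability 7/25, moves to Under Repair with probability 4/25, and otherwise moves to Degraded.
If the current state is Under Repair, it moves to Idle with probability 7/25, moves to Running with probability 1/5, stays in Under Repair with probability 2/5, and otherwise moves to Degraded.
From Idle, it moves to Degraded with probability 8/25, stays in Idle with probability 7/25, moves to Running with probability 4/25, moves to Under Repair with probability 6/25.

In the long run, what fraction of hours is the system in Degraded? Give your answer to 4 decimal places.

Let the stationary distribution be π with π = πP and π_1 + π_2 + π_3 + π_4 = 1.
π_1 = 0.08·π_1 + 0.28·π_2 + 0.12·π_3 + 0.32·π_4
π_2 = 0.36·π_1 + 0.28·π_2 + 0.2·π_3 + 0.16·π_4
π_3 = 0.4·π_1 + 0.16·π_2 + 0.4·π_3 + 0.24·π_4
Solving with the normalization constraint gives π = (0.2017, 0.2413, 0.3011, 0.2558).
So the stationary probability of Degraded is 0.2017.

0.2017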